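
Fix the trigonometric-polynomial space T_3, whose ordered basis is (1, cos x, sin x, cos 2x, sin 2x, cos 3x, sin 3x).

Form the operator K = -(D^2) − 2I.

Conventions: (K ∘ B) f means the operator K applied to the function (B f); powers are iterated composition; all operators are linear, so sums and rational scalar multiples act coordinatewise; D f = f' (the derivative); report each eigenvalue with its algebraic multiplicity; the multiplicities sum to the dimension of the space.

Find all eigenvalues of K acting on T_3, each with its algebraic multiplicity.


image of 1: -2
image of cos x: -cos x
image of sin x: -sin x
image of cos 2x: 2cos 2x
image of sin 2x: 2sin 2x
image of cos 3x: 7cos 3x
image of sin 3x: 7sin 3x
the matrix is diagonal; its diagonal is (-2, -1, -1, 2, 2, 7, 7)
for a triangular matrix the eigenvalues are the diagonal entries, with algebraic multiplicity their repetition count

λ = -2 (multiplicity 1), λ = -1 (multiplicity 2), λ = 2 (multiplicity 2), λ = 7 (multiplicity 2)


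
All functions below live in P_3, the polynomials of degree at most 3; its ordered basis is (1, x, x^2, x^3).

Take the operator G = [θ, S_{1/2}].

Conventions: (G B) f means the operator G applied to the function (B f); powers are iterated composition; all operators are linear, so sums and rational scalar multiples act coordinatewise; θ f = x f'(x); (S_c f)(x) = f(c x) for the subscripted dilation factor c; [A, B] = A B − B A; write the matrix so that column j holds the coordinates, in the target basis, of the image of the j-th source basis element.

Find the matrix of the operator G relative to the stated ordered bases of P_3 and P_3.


image of 1: 0
image of x: 0
image of x^2: 0
image of x^3: 0
each image's coordinates form column j of the matrix

the matrix is [[0, 0, 0, 0]; [0, 0, 0, 0]; [0, 0, 0, 0]; [0, 0, 0, 0]] (rows listed top to bottom)


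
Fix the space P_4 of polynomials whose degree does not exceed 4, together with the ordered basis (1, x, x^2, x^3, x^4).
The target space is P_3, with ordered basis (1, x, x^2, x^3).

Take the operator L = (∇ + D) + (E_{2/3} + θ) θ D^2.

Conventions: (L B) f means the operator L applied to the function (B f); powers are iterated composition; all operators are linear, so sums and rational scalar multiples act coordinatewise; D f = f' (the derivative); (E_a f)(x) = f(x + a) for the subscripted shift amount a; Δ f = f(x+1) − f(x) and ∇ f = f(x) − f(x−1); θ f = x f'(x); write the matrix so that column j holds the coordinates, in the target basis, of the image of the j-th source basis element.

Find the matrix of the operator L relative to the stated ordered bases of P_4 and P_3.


the matrix is [[0, 2, -1, 5, 29/3]; [0, 0, 4, 9, 36]; [0, 0, 0, 6, 66]; [0, 0, 0, 0, 8]] (rows listed top to bottom)

image of 1: 0
image of x: 2
image of x^2: 4x - 1
image of x^3: 6x^2 + 9x + 5
image of x^4: 8x^3 + 66x^2 + 36x + 29/3
each image's coordinates form column j of the matrix


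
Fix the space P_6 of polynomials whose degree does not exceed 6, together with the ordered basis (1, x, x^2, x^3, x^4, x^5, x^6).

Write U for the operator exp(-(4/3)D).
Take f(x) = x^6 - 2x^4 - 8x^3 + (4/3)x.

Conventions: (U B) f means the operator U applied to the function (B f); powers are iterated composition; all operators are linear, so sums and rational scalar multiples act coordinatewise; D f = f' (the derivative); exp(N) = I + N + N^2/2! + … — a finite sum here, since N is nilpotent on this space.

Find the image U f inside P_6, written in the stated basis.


the result is g(x) = x^6 - 8x^5 + (74/3)x^4 - (1208/27)x^3 + (1568/27)x^2 - (3860/81)x + 12016/729

order-1 term: -8x^5 + (32/3)x^3 + 32x^2 - 16/9
order-2 term: (80/3)x^4 - (64/3)x^2 - (128/3)x
order-3 term: -(1280/27)x^3 + (512/27)x + 512/27
order-4 term: (1280/27)x^2 - 512/81
order-5 term: -(2048/81)x
order-6 term: 4096/729
the series for exp(-(4/3)D) f terminates at order 6
exp(-(4/3)D) f = x^6 - 8x^5 + (74/3)x^4 - (1208/27)x^3 + (1568/27)x^2 - (3860/81)x + 12016/729


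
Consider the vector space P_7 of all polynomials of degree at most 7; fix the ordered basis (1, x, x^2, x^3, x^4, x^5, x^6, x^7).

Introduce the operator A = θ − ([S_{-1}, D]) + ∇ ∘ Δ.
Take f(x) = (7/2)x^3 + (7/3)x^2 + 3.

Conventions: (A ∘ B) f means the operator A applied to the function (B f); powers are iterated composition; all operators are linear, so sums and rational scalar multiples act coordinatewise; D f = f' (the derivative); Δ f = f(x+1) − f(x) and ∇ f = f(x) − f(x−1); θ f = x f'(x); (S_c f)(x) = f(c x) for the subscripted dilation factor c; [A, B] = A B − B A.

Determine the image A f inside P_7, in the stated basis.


g(x) = (21/2)x^3 - (49/3)x^2 + (91/3)x + 14/3

θ f = (21/2)x^3 + (14/3)x^2
D f = (21/2)x^2 + (14/3)x
S_{-1} D f = (21/2)x^2 - (14/3)x
S_{-1} f = -(7/2)x^3 + (7/3)x^2 + 3
D S_{-1} f = -(21/2)x^2 + (14/3)x
[S_{-1}, D] f = 21x^2 - (28/3)x
(-([S_{-1}, D])) f = -21x^2 + (28/3)x
Δ f = (21/2)x^2 + (91/6)x + 35/6
∇ Δ f = 21x + 14/3
(θ − ([S_{-1}, D]) + ∇ ∘ Δ) f = (21/2)x^3 - (49/3)x^2 + (91/3)x + 14/3


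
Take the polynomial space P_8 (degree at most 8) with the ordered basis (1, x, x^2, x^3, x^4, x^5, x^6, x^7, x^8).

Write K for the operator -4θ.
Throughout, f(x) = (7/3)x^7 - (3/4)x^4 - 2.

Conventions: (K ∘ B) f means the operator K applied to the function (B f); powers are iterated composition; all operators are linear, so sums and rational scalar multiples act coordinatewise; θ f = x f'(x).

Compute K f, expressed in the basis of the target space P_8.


θ f = (49/3)x^7 - 3x^4
(-4θ) f = -(196/3)x^7 + 12x^4

the image equals g(x) = -(196/3)x^7 + 12x^4


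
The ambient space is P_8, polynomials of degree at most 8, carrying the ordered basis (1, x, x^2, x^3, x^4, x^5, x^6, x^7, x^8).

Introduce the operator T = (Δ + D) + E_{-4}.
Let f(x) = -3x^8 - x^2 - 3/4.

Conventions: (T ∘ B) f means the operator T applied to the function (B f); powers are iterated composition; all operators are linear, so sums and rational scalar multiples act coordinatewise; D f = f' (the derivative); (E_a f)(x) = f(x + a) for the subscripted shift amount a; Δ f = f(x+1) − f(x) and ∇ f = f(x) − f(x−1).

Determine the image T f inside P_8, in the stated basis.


g(x) = -3x^8 + 48x^7 - 1428x^6 + 10584x^5 - 53970x^4 + 171864x^3 - 344149x^2 + 393196x - 786515/4

Δ f = -24x^7 - 84x^6 - 168x^5 - 210x^4 - 168x^3 - 84x^2 - 26x - 4
D f = -24x^7 - 2x
(Δ + D) f = -48x^7 - 84x^6 - 168x^5 - 210x^4 - 168x^3 - 84x^2 - 28x - 4
E_{-4} f = -3x^8 + 96x^7 - 1344x^6 + 10752x^5 - 53760x^4 + 172032x^3 - 344065x^2 + 393224x - 786499/4
((Δ + D) + E_{-4}) f = -3x^8 + 48x^7 - 1428x^6 + 10584x^5 - 53970x^4 + 171864x^3 - 344149x^2 + 393196x - 786515/4


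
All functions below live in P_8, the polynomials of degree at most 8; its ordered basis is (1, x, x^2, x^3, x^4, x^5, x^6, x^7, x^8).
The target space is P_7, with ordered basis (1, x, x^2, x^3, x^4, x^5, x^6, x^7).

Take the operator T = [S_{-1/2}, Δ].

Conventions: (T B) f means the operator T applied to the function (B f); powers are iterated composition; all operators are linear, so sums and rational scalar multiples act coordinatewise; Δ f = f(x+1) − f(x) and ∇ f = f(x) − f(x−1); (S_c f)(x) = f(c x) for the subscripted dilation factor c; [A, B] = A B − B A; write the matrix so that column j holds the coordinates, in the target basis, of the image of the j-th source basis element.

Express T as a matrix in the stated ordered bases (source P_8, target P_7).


the matrix is [[0, 3/2, 3/4, 9/8, 15/16, 33/32, 63/64, 129/128, 255/256]; [0, 0, -3/2, -9/8, -9/4, -75/32, -99/32, -441/128, -129/32]; [0, 0, 0, 9/8, 9/8, 45/16, 225/64, 693/128, 441/64]; [0, 0, 0, 0, -3/4, -15/16, -45/16, -525/128, -231/32]; [0, 0, 0, 0, 0, 15/32, 45/64, 315/128, 525/128]; [0, 0, 0, 0, 0, 0, -9/32, -63/128, -63/32]; [0, 0, 0, 0, 0, 0, 0, 21/128, 21/64]; [0, 0, 0, 0, 0, 0, 0, 0, -3/32]] (rows listed top to bottom)

image of 1: 0
image of x: 3/2
image of x^2: -(3/2)x + 3/4
image of x^3: (9/8)x^2 - (9/8)x + 9/8
image of x^4: -(3/4)x^3 + (9/8)x^2 - (9/4)x + 15/16
image of x^5: (15/32)x^4 - (15/16)x^3 + (45/16)x^2 - (75/32)x + 33/32
image of x^6: -(9/32)x^5 + (45/64)x^4 - (45/16)x^3 + (225/64)x^2 - (99/32)x + 63/64
image of x^7: (21/128)x^6 - (63/128)x^5 + (315/128)x^4 - (525/128)x^3 + (693/128)x^2 - (441/128)x + 129/128
image of x^8: -(3/32)x^7 + (21/64)x^6 - (63/32)x^5 + (525/128)x^4 - (231/32)x^3 + (441/64)x^2 - (129/32)x + 255/256
each image's coordinates form column j of the matrix


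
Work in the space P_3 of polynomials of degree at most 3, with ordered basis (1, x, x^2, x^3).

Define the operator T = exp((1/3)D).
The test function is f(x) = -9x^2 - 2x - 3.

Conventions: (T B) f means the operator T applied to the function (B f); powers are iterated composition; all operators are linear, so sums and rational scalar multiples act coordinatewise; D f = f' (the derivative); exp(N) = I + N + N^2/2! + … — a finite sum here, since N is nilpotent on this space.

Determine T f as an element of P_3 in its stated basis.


the image equals g(x) = -9x^2 - 8x - 14/3

order-1 term: -6x - 2/3
order-2 term: -1
the series for exp((1/3)D) f terminates at order 2
exp((1/3)D) f = -9x^2 - 8x - 14/3


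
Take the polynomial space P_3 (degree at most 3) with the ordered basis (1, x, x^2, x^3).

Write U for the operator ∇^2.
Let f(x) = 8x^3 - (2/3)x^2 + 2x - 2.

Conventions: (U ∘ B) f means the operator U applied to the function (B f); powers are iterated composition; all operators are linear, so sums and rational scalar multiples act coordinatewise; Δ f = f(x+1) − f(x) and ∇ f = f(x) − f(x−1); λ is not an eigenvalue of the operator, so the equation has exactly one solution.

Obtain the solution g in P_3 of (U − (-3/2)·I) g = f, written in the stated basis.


write g with unknown coordinates in the stated basis and equate coefficients in (U − (-3/2)·I) g = f
solving from the highest basis element down gives g = (16/3)x^3 - (4/9)x^2 - 20x + 556/27
check: U g = 32x - 296/9
so U g − (-3/2)·g = 8x^3 - (2/3)x^2 + 2x - 2 = f ✓

g(x) = (16/3)x^3 - (4/9)x^2 - 20x + 556/27


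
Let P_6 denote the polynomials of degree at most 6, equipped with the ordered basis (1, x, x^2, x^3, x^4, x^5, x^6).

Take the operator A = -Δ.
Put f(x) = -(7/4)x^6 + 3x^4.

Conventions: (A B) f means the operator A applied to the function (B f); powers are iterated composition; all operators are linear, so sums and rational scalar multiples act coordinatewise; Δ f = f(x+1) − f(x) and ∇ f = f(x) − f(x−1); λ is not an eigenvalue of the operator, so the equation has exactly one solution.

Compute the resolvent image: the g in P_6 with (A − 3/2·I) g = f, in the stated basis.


the image equals g(x) = (7/6)x^6 - (14/3)x^5 + (17/9)x^4 + (284/27)x^3 - (247/27)x^2 - (242/81)x + 523/243

write g with unknown coordinates in the stated basis and equate coefficients in (A − 3/2·I) g = f
solving from the highest basis element down gives g = (7/6)x^6 - (14/3)x^5 + (17/9)x^4 + (284/27)x^3 - (247/27)x^2 - (242/81)x + 523/243
check: A g = -7x^5 + (35/6)x^4 + (142/9)x^3 - (247/18)x^2 - (121/27)x + 523/162
so A g − 3/2·g = -(7/4)x^6 + 3x^4 = f ✓


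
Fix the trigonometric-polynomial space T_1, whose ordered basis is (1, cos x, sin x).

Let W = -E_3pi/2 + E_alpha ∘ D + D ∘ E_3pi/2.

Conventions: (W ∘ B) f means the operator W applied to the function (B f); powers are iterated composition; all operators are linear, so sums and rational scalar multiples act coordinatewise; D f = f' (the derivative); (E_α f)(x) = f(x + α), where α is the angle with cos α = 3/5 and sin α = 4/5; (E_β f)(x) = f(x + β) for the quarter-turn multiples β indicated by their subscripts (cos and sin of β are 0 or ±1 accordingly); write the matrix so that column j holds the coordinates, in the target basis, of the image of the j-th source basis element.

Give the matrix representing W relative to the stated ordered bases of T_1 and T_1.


the matrix is [[-1, 0, 0]; [0, 1/5, 8/5]; [0, -8/5, 1/5]] (rows listed top to bottom)

image of 1: -1
image of cos x: (1/5)cos x - (8/5)sin x
image of sin x: (8/5)cos x + (1/5)sin x
each image's coordinates form column j of the matrix


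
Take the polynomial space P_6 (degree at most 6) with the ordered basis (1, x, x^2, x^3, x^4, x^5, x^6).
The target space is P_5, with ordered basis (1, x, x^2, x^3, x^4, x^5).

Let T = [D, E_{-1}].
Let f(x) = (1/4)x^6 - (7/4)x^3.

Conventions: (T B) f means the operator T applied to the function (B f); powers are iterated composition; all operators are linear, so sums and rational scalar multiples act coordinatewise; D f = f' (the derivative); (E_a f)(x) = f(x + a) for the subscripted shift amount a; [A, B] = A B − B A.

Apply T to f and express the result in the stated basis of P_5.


E_{-1} f = (1/4)x^6 - (3/2)x^5 + (15/4)x^4 - (27/4)x^3 + 9x^2 - (27/4)x + 2
D E_{-1} f = (3/2)x^5 - (15/2)x^4 + 15x^3 - (81/4)x^2 + 18x - 27/4
D f = (3/2)x^5 - (21/4)x^2
E_{-1} D f = (3/2)x^5 - (15/2)x^4 + 15x^3 - (81/4)x^2 + 18x - 27/4
[D, E_{-1}] f = 0

the result is g(x) = 0


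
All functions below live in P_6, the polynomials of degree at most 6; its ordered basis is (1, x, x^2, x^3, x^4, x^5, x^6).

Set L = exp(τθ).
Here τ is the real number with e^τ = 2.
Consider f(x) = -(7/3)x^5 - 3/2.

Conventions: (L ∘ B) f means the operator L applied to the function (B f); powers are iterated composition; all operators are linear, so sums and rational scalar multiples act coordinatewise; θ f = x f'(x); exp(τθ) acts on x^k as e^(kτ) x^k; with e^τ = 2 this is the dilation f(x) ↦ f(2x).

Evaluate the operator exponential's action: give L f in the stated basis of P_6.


exp(τθ) x^k = e^(kτ) x^k; with e^τ = 2 this sends x^k to 2^k x^k
x^5 ↦ 32 x^5
applying this coordinatewise to f: exp(τθ) f = -(224/3)x^5 - 3/2

the image equals g(x) = -(224/3)x^5 - 3/2


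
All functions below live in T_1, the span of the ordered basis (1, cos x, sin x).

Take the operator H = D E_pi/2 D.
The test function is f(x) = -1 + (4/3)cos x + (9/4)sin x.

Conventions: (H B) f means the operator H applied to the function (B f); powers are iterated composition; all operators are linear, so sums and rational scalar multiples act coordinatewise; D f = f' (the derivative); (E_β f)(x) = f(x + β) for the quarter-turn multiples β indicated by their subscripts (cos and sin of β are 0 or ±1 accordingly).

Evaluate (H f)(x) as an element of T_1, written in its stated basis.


g(x) = -(9/4)cos x + (4/3)sin x

D f = (9/4)cos x - (4/3)sin x
E_pi/2 D f = -(4/3)cos x - (9/4)sin x
D E_pi/2 D f = -(9/4)cos x + (4/3)sin x


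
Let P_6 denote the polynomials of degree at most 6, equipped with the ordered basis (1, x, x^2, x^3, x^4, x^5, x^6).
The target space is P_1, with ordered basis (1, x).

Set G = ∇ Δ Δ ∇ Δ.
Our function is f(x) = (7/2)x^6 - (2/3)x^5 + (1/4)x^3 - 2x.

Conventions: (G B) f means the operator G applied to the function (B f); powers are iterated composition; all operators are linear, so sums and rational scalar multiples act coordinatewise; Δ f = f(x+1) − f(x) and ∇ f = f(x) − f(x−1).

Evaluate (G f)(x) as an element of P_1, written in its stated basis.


the result is g(x) = 2520x + 1180

Δ f = 21x^5 + (295/6)x^4 + (190/3)x^3 + (559/12)x^2 + (221/12)x + 13/12
∇ Δ f = 105x^4 - (40/3)x^3 + 105x^2 - (31/6)x + 7
Δ ∇ Δ f = 420x^3 + 590x^2 + 590x + 383/2
Δ Δ ∇ Δ f = 1260x^2 + 2440x + 1600
∇ (Δ Δ ∇) Δ f = 2520x + 1180


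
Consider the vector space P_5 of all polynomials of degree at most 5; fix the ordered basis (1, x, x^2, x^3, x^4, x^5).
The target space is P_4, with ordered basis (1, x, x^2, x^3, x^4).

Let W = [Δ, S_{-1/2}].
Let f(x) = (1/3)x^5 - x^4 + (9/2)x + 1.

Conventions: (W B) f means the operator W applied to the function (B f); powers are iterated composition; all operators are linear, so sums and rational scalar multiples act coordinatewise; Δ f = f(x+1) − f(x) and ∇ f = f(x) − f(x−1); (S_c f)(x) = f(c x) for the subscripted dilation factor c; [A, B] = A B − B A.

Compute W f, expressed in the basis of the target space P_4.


g(x) = -(5/32)x^4 - (7/16)x^3 + (3/16)x^2 - (47/32)x - 197/32

S_{-1/2} f = -(1/96)x^5 - (1/16)x^4 - (9/4)x + 1
Δ S_{-1/2} f = -(5/96)x^4 - (17/48)x^3 - (23/48)x^2 - (29/96)x - 223/96
Δ f = (5/3)x^4 - (2/3)x^3 - (8/3)x^2 - (7/3)x + 23/6
S_{-1/2} Δ f = (5/48)x^4 + (1/12)x^3 - (2/3)x^2 + (7/6)x + 23/6
[Δ, S_{-1/2}] f = -(5/32)x^4 - (7/16)x^3 + (3/16)x^2 - (47/32)x - 197/32


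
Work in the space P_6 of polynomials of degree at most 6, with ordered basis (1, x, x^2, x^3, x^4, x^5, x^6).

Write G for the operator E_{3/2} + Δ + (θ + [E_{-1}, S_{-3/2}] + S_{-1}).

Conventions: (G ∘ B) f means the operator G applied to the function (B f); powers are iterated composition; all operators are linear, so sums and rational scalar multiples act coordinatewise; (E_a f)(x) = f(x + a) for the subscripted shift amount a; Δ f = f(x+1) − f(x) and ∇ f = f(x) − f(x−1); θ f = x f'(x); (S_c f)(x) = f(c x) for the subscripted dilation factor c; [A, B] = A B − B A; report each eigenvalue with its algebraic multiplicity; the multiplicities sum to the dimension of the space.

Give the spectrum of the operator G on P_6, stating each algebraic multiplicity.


λ = 1 (multiplicity 1), λ = 2 (multiplicity 1), λ = 3 (multiplicity 1), λ = 4 (multiplicity 1), λ = 5 (multiplicity 1), λ = 6 (multiplicity 1), λ = 8 (multiplicity 1)

image of 1: 2
image of x: x + 5
image of x^2: 4x^2 - (5/2)x + 9/2
image of x^3: 3x^3 + (195/8)x^2 + (33/8)x + 35/4
image of x^4: 6x^4 - (95/4)x^3 + (291/8)x^2 - (35/4)x + 81/8
image of x^5: 5x^5 + (2425/32)x^4 - (155/16)x^3 + (2275/16)x^2 - (5/32)x + 275/16
image of x^6: 8x^6 - (3165/32)x^5 + (9195/64)x^4 - (3325/16)x^3 + (14595/64)x^2 - (825/32)x + 729/32
the matrix is upper triangular; its diagonal is (2, 1, 4, 3, 6, 5, 8)
for a triangular matrix the eigenvalues are the diagonal entries, with algebraic multiplicity their repetition count


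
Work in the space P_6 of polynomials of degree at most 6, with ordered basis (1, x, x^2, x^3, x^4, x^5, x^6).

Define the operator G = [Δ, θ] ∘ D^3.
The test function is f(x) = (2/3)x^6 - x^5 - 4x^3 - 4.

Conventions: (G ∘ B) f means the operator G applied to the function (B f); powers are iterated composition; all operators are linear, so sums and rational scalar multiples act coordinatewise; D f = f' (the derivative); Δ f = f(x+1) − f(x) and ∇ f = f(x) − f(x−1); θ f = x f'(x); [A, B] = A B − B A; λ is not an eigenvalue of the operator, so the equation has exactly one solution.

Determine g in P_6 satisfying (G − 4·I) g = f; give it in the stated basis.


the image equals g(x) = -(1/6)x^6 + (1/4)x^5 + x^3 - 15x^2 - (45/2)x - 13/2

write g with unknown coordinates in the stated basis and equate coefficients in (G − 4·I) g = f
solving from the highest basis element down gives g = -(1/6)x^6 + (1/4)x^5 + x^3 - 15x^2 - (45/2)x - 13/2
check: G g = -60x^2 - 90x - 30
so G g − 4·g = (2/3)x^6 - x^5 - 4x^3 - 4 = f ✓


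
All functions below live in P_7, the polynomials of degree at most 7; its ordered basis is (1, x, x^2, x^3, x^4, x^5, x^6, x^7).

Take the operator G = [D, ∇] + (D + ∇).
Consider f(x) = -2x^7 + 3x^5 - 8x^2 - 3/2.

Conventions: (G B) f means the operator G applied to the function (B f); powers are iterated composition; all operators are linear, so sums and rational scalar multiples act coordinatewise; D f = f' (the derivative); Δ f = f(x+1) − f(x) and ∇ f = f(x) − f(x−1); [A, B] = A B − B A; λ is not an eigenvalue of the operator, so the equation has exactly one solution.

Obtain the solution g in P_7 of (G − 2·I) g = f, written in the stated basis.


g(x) = x^7 + 7x^6 + 30x^5 + 115x^4 + (725/2)x^3 + (1709/2)x^2 + (5351/4)x + 1047

write g with unknown coordinates in the stated basis and equate coefficients in (G − 2·I) g = f
solving from the highest basis element down gives g = x^7 + 7x^6 + 30x^5 + 115x^4 + (725/2)x^3 + (1709/2)x^2 + (5351/4)x + 1047
check: G g = 14x^6 + 63x^5 + 230x^4 + 725x^3 + 1701x^2 + (5351/2)x + 4185/2
so G g − 2·g = -2x^7 + 3x^5 - 8x^2 - 3/2 = f ✓


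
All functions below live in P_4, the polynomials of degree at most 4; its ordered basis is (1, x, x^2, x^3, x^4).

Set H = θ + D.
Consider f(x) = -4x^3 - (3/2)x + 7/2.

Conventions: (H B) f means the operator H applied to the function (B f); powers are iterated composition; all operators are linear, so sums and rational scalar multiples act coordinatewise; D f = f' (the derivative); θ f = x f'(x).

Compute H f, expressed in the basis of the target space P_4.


g(x) = -12x^3 - 12x^2 - (3/2)x - 3/2

θ f = -12x^3 - (3/2)x
D f = -12x^2 - 3/2
(θ + D) f = -12x^3 - 12x^2 - (3/2)x - 3/2


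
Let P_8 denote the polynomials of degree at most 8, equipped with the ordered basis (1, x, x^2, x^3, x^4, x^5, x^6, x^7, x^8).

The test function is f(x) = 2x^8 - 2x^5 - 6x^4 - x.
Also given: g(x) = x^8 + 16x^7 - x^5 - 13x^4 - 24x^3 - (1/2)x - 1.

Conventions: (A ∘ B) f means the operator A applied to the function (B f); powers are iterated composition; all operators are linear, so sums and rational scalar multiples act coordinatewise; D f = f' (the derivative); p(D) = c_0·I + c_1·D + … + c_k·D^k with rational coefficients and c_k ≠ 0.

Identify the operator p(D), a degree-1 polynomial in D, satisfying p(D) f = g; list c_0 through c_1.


p(D) = (1/2)·I + D, i.e. c_0 = 1/2, c_1 = 1

D^0 f = 2x^8 - 2x^5 - 6x^4 - x
D^1 f = 16x^7 - 10x^4 - 24x^3 - 1
matching coefficients of g against c_0 f + c_1 Df + … from the top degree down determines the c_i
solution: c_0 = 1/2, c_1 = 1


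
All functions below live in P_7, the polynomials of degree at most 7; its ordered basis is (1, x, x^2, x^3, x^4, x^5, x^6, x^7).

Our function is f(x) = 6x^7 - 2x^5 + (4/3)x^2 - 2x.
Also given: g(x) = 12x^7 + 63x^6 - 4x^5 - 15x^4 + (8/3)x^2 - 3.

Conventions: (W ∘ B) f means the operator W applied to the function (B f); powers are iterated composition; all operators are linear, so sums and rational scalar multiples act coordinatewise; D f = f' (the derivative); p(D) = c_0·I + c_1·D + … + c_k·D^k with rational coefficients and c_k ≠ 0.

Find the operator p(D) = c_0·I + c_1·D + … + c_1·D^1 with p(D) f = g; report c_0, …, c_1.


c_0 = 2, c_1 = 3/2

D^0 f = 6x^7 - 2x^5 + (4/3)x^2 - 2x
D^1 f = 42x^6 - 10x^4 + (8/3)x - 2
matching coefficients of g against c_0 f + c_1 Df + … from the top degree down determines the c_i
solution: c_0 = 2, c_1 = 3/2


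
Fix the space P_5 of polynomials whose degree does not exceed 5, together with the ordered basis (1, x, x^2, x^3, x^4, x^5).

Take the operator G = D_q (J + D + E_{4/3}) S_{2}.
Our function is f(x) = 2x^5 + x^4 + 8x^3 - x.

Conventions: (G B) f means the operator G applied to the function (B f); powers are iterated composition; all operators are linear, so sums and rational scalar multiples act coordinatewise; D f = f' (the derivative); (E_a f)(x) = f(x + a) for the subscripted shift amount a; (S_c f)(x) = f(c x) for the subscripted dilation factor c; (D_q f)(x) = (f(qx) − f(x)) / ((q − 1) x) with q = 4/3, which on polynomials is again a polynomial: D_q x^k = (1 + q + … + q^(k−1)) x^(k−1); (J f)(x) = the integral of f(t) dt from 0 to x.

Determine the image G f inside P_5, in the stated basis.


the image equals g(x) = (107744/729)x^5 + (87472/135)x^4 + (408800/81)x^3 + (449920/81)x^2 + (403459/81)x + 121694/81

S_{2} f = 64x^5 + 16x^4 + 64x^3 - 2x
J S_{2} f = (32/3)x^6 + (16/5)x^5 + 16x^4 - x^2
D S_{2} f = 320x^4 + 64x^3 + 192x^2 - 2
E_{4/3} S_{2} f = 64x^5 + (1328/3)x^4 + (11584/9)x^3 + (52480/27)x^2 + (121694/81)x + 114040/243
(J + D + E_{4/3}) S_{2} f = (32/3)x^6 + (336/5)x^5 + (2336/3)x^4 + (12160/9)x^3 + (57637/27)x^2 + (121694/81)x + 113554/243
D_q (J + D + E_{4/3}) S_{2} f = (107744/729)x^5 + (87472/135)x^4 + (408800/81)x^3 + (449920/81)x^2 + (403459/81)x + 121694/81


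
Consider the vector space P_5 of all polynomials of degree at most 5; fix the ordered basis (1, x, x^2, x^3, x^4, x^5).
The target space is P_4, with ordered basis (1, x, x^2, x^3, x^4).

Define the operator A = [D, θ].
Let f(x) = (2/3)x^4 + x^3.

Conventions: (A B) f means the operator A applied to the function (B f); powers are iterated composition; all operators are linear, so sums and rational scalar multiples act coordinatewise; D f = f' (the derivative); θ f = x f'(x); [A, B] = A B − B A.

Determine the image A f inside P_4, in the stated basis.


θ f = (8/3)x^4 + 3x^3
D θ f = (32/3)x^3 + 9x^2
D f = (8/3)x^3 + 3x^2
θ D f = 8x^3 + 6x^2
[D, θ] f = (8/3)x^3 + 3x^2

the image equals g(x) = (8/3)x^3 + 3x^2


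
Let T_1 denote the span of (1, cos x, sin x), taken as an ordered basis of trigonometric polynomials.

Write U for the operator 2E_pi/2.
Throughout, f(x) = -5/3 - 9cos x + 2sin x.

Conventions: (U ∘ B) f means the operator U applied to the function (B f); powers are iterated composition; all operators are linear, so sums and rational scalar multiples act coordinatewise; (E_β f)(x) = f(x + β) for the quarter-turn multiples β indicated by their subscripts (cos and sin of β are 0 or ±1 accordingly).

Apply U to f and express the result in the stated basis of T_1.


E_pi/2 f = -5/3 + 2cos x + 9sin x
(2E_pi/2) f = -10/3 + 4cos x + 18sin x

g(x) = -10/3 + 4cos x + 18sin x


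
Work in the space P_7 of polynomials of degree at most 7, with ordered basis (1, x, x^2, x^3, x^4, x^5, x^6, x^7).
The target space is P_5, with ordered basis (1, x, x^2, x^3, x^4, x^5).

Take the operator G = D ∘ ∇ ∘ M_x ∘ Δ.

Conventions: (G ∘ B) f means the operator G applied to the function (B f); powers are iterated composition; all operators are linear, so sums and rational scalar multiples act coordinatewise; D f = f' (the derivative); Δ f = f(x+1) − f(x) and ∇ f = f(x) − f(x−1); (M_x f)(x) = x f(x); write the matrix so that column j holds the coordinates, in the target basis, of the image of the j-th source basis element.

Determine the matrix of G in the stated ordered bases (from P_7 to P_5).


the matrix is [[0, 0, 4, -3, 6, -5, 8, -7]; [0, 0, 0, 18, -12, 40, -30, 70]; [0, 0, 0, 0, 48, -30, 150, -105]; [0, 0, 0, 0, 0, 100, -60, 420]; [0, 0, 0, 0, 0, 0, 180, -105]; [0, 0, 0, 0, 0, 0, 0, 294]] (rows listed top to bottom)

image of 1: 0
image of x: 0
image of x^2: 4
image of x^3: 18x - 3
image of x^4: 48x^2 - 12x + 6
image of x^5: 100x^3 - 30x^2 + 40x - 5
image of x^6: 180x^4 - 60x^3 + 150x^2 - 30x + 8
image of x^7: 294x^5 - 105x^4 + 420x^3 - 105x^2 + 70x - 7
each image's coordinates form column j of the matrix


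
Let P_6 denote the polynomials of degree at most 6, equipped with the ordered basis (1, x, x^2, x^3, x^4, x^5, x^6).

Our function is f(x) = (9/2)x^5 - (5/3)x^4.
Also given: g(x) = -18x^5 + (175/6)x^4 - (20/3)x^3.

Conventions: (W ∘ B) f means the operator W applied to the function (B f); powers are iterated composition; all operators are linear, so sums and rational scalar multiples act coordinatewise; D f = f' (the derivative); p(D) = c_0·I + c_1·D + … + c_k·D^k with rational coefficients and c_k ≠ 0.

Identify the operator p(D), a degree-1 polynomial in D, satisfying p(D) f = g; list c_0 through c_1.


D^0 f = (9/2)x^5 - (5/3)x^4
D^1 f = (45/2)x^4 - (20/3)x^3
matching coefficients of g against c_0 f + c_1 Df + … from the top degree down determines the c_i
solution: c_0 = -4, c_1 = 1

c_0 = -4, c_1 = 1


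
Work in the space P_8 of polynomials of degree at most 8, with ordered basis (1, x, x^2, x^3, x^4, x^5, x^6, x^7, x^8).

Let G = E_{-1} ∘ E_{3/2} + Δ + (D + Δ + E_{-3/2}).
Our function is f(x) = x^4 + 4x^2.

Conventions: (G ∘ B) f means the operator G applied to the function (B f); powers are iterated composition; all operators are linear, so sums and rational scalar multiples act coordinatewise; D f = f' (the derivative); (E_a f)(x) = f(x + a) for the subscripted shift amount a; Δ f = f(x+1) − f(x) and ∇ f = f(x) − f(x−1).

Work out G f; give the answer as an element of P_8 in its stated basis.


the result is g(x) = 2x^4 + 8x^3 + 35x^2 + 11x + 201/8

E_{3/2} f = x^4 + 6x^3 + (35/2)x^2 + (51/2)x + 225/16
E_{-1} E_{3/2} f = x^4 + 2x^3 + (11/2)x^2 + (9/2)x + 17/16
Δ f = 4x^3 + 6x^2 + 12x + 5
D f = 4x^3 + 8x
Δ f = 4x^3 + 6x^2 + 12x + 5
E_{-3/2} f = x^4 - 6x^3 + (35/2)x^2 - (51/2)x + 225/16
(D + Δ + E_{-3/2}) f = x^4 + 2x^3 + (47/2)x^2 - (11/2)x + 305/16
(E_{-1} ∘ E_{3/2} + Δ + (D + Δ + E_{-3/2})) f = 2x^4 + 8x^3 + 35x^2 + 11x + 201/8


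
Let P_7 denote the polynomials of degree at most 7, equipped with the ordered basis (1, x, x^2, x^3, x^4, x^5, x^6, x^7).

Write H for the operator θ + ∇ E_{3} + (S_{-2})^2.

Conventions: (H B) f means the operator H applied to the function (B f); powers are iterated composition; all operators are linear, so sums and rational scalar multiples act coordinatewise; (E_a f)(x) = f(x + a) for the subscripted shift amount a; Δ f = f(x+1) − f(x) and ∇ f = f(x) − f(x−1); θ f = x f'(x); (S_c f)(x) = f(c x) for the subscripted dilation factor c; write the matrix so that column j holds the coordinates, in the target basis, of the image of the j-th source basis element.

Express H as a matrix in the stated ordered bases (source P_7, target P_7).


image of 1: 1
image of x: 5x + 1
image of x^2: 18x^2 + 2x + 5
image of x^3: 67x^3 + 3x^2 + 15x + 19
image of x^4: 260x^4 + 4x^3 + 30x^2 + 76x + 65
image of x^5: 1029x^5 + 5x^4 + 50x^3 + 190x^2 + 325x + 211
image of x^6: 4102x^6 + 6x^5 + 75x^4 + 380x^3 + 975x^2 + 1266x + 665
image of x^7: 16391x^7 + 7x^6 + 105x^5 + 665x^4 + 2275x^3 + 4431x^2 + 4655x + 2059
each image's coordinates form column j of the matrix

the matrix is [[1, 1, 5, 19, 65, 211, 665, 2059]; [0, 5, 2, 15, 76, 325, 1266, 4655]; [0, 0, 18, 3, 30, 190, 975, 4431]; [0, 0, 0, 67, 4, 50, 380, 2275]; [0, 0, 0, 0, 260, 5, 75, 665]; [0, 0, 0, 0, 0, 1029, 6, 105]; [0, 0, 0, 0, 0, 0, 4102, 7]; [0, 0, 0, 0, 0, 0, 0, 16391]] (rows listed top to bottom)


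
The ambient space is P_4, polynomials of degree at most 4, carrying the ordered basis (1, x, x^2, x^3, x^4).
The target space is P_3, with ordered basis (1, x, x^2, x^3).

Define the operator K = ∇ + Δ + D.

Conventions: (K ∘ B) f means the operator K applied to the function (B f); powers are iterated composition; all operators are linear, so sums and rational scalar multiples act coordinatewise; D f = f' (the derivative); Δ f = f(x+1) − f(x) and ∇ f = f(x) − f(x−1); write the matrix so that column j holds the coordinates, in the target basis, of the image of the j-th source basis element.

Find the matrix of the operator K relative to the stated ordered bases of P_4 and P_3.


the matrix is [[0, 3, 0, 2, 0]; [0, 0, 6, 0, 8]; [0, 0, 0, 9, 0]; [0, 0, 0, 0, 12]] (rows listed top to bottom)

image of 1: 0
image of x: 3
image of x^2: 6x
image of x^3: 9x^2 + 2
image of x^4: 12x^3 + 8x
each image's coordinates form column j of the matrix


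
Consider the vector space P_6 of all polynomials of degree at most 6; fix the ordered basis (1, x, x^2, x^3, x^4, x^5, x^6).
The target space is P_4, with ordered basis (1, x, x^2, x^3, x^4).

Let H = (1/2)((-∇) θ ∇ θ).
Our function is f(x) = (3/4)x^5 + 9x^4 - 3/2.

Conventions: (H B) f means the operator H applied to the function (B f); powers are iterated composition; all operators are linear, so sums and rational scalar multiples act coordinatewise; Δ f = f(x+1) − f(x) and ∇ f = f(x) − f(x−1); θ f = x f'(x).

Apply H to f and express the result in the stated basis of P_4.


the image equals g(x) = -150x^3 - (1017/4)x^2 + (2745/4)x - 2907/8

θ f = (15/4)x^5 + 36x^4
∇ θ f = (75/4)x^4 + (213/2)x^3 - (357/2)x^2 + (501/4)x - 129/4
θ (∇ θ) f = 75x^4 + (639/2)x^3 - 357x^2 + (501/4)x
∇ θ (∇ θ) f = 300x^3 + (1017/2)x^2 - (2745/2)x + 2907/4
(-∇) θ (∇ θ) f = -300x^3 - (1017/2)x^2 + (2745/2)x - 2907/4
((1/2)((-∇) θ ∇ θ)) f = -150x^3 - (1017/4)x^2 + (2745/4)x - 2907/8


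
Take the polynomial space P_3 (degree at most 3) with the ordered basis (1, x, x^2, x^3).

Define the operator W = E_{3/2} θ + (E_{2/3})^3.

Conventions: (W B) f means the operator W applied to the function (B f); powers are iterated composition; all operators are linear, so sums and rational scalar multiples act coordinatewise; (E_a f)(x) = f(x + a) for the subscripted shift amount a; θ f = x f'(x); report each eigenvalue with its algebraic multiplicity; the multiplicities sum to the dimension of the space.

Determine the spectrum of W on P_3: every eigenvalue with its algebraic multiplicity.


λ = 1 (multiplicity 1), λ = 2 (multiplicity 1), λ = 3 (multiplicity 1), λ = 4 (multiplicity 1)

image of 1: 1
image of x: 2x + 7/2
image of x^2: 3x^2 + 10x + 17/2
image of x^3: 4x^3 + (39/2)x^2 + (129/4)x + 145/8
the matrix is upper triangular; its diagonal is (1, 2, 3, 4)
for a triangular matrix the eigenvalues are the diagonal entries, with algebraic multiplicity their repetition count


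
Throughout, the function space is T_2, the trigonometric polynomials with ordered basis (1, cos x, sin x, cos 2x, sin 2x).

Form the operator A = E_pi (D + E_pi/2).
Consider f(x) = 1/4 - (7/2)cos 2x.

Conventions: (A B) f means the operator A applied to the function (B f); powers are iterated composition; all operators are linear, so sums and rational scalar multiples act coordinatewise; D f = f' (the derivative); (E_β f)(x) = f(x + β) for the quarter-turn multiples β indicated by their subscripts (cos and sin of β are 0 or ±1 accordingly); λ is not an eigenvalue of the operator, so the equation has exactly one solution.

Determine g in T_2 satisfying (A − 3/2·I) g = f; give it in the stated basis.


write g with unknown coordinates in the stated basis and equate coefficients in (A − 3/2·I) g = f
solving from the highest basis element down gives g = -1/2 + (35/41)cos 2x - (28/41)sin 2x
check: A g = -1/2 - (91/41)cos 2x - (42/41)sin 2x
so A g − 3/2·g = 1/4 - (7/2)cos 2x = f ✓

the result is g(x) = -1/2 + (35/41)cos 2x - (28/41)sin 2x


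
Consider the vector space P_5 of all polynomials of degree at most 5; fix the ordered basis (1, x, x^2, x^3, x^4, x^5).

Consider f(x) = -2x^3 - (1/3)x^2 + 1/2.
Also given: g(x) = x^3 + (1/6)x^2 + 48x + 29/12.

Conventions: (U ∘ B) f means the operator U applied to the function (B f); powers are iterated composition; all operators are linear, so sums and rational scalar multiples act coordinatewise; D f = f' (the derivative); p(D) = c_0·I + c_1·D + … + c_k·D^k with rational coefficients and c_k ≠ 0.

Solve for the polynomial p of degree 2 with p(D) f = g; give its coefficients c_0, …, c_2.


p(D) = -(1/2)·I − 4·D^2, i.e. c_0 = -1/2, c_1 = 0, c_2 = -4

D^0 f = -2x^3 - (1/3)x^2 + 1/2
D^1 f = -6x^2 - (2/3)x
D^2 f = -12x - 2/3
matching coefficients of g against c_0 f + c_1 Df + … from the top degree down determines the c_i
solution: c_0 = -1/2, c_1 = 0, c_2 = -4


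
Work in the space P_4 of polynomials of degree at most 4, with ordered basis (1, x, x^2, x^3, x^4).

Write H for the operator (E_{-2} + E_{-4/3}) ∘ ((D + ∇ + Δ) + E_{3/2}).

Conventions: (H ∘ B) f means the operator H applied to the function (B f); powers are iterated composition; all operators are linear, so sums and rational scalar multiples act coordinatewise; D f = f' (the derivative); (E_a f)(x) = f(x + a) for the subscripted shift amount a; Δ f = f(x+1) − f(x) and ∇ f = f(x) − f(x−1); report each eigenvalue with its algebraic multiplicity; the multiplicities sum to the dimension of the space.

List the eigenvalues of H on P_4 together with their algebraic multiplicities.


image of 1: 2
image of x: 2x + 17/3
image of x^2: 2x^2 + (34/3)x - 355/18
image of x^3: 2x^3 + 17x^2 - (355/6)x + 6035/108
image of x^4: 2x^4 + (68/3)x^3 - (355/3)x^2 + (6035/27)x - 97879/648
the matrix is upper triangular; its diagonal is (2, 2, 2, 2, 2)
for a triangular matrix the eigenvalues are the diagonal entries, with algebraic multiplicity their repetition count

λ = 2 (multiplicity 5)


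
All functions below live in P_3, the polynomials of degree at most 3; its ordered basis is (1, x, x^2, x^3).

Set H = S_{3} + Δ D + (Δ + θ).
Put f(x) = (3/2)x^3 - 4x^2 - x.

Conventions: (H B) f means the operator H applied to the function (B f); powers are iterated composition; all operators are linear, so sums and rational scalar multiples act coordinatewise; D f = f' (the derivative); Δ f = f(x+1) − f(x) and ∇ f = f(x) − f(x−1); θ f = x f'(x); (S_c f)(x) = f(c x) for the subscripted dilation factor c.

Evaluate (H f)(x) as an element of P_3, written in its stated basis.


the image equals g(x) = 45x^3 - (79/2)x^2 + (3/2)x - 7

S_{3} f = (81/2)x^3 - 36x^2 - 3x
D f = (9/2)x^2 - 8x - 1
Δ D f = 9x - 7/2
Δ f = (9/2)x^2 - (7/2)x - 7/2
θ f = (9/2)x^3 - 8x^2 - x
(Δ + θ) f = (9/2)x^3 - (7/2)x^2 - (9/2)x - 7/2
(S_{3} + Δ D + (Δ + θ)) f = 45x^3 - (79/2)x^2 + (3/2)x - 7


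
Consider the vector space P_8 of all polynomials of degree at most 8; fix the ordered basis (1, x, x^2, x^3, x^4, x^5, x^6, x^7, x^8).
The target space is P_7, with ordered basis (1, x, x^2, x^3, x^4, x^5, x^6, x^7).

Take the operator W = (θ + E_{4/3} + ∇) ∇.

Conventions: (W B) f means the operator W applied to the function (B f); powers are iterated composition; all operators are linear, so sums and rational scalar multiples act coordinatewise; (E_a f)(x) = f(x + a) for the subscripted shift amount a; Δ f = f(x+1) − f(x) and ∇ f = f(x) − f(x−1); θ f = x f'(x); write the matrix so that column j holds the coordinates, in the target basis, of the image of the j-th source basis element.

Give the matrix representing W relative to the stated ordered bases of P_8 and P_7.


the matrix is [[0, 1, 11/3, -11/3, 463/27, -2089/81, 5477/81, -86393/729, 577343/2187]; [0, 0, 4, 8, -32/3, 2180/27, -4016/27, 37772/81, -685312/729]; [0, 0, 0, 9, 10, -50/3, 2045/9, -13489/27, 148820/81]; [0, 0, 0, 0, 16, 20/3, -40/3, 13370/27, -103376/81]; [0, 0, 0, 0, 0, 25, -5, 35/3, 24850/27]; [0, 0, 0, 0, 0, 0, 36, -28, 224/3]; [0, 0, 0, 0, 0, 0, 0, 49, -196/3]; [0, 0, 0, 0, 0, 0, 0, 0, 64]] (rows listed top to bottom)

image of 1: 0
image of x: 1
image of x^2: 4x + 11/3
image of x^3: 9x^2 + 8x - 11/3
image of x^4: 16x^3 + 10x^2 - (32/3)x + 463/27
image of x^5: 25x^4 + (20/3)x^3 - (50/3)x^2 + (2180/27)x - 2089/81
image of x^6: 36x^5 - 5x^4 - (40/3)x^3 + (2045/9)x^2 - (4016/27)x + 5477/81
image of x^7: 49x^6 - 28x^5 + (35/3)x^4 + (13370/27)x^3 - (13489/27)x^2 + (37772/81)x - 86393/729
image of x^8: 64x^7 - (196/3)x^6 + (224/3)x^5 + (24850/27)x^4 - (103376/81)x^3 + (148820/81)x^2 - (685312/729)x + 577343/2187
each image's coordinates form column j of the matrix


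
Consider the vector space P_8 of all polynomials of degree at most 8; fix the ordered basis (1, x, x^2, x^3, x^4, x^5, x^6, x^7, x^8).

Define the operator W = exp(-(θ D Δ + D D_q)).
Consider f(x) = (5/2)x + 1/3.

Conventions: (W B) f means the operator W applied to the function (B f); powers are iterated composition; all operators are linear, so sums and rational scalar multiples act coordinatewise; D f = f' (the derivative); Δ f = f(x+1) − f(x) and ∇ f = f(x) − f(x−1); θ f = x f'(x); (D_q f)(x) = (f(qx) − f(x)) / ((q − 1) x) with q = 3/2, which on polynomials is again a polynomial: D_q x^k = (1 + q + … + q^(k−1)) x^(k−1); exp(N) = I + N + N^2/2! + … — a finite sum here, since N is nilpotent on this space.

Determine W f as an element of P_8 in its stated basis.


the image equals g(x) = (5/2)x + 1/3

the series for exp(-(θ D Δ + D D_q)) f terminates at order 0
exp(-(θ D Δ + D D_q)) f = (5/2)x + 1/3


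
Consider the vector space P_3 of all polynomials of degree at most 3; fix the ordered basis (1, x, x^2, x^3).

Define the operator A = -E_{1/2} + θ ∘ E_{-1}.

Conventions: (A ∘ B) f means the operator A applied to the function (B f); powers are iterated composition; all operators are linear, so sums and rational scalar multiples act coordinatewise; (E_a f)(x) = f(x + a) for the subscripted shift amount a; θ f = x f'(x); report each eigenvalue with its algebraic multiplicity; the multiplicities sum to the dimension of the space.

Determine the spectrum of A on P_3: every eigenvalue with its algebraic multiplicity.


image of 1: -1
image of x: -1/2
image of x^2: x^2 - 3x - 1/4
image of x^3: 2x^3 - (15/2)x^2 + (9/4)x - 1/8
the matrix is upper triangular; its diagonal is (-1, 0, 1, 2)
for a triangular matrix the eigenvalues are the diagonal entries, with algebraic multiplicity their repetition count

λ = -1 (multiplicity 1), λ = 0 (multiplicity 1), λ = 1 (multiplicity 1), λ = 2 (multiplicity 1)
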